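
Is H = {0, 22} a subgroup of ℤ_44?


Subgroup test for H = {0, 22} in (ℤ_44, +):
(1) 0 ∈ H? Yes
(2) Closure: for all a,b ∈ H, (a+b) mod 44 ∈ H? Yes
(3) Inverses: for all a ∈ H, -a mod 44 ∈ H? Yes

Yes, H is a subgroup of ℤ_44


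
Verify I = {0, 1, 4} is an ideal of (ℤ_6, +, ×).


Check ideal conditions for I = {0, 1, 4} in ℤ_6:
(1) I is an additive subgroup? No
(2) For r ∈ ℤ_6 and a ∈ I: r·a ∈ I? No  [counterexample: r=2, a=1, r·a mod 6 = 2 ∉ I]

No, I is not an ideal of ℤ_6


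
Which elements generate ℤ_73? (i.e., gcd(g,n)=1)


g generates ℤ_n iff gcd(g,n) = 1
Prime factors of 73: 73
Generators are g ∈ {1,...,72} not divisible by any of these primes.
Generators: {1, 2, 3, 4, 5, 6, 7, 8, 9, 10, 11, 12, 13, 14, 15, 16, 17, 18, 19, 20, 21, 22, 23, 24, 25, 26, 27, 28, 29, 30, 31, 32, 33, 34, 35, 36, 37, 38, 39, 40, 41, 42, 43, 44, 45, 46, 47, 48, 49, 50, 51, 52, 53, 54, 55, 56, 57, 58, 59, 60, 61, 62, 63, 64, 65, 66, 67, 68, 69, 70, 71, 72}
Number of generators = φ(73) = 72

Generators of ℤ_73 = {1, 2, 3, 4, 5, 6, 7, 8, 9, 10, 11, 12, 13, 14, 15, 16, 17, 18, 19, 20, 21, 22, 23, 24, 25, 26, 27, 28, 29, 30, 31, 32, 33, 34, 35, 36, 37, 38, 39, 40, 41, 42, 43, 44, 45, 46, 47, 48, 49, 50, 51, 52, 53, 54, 55, 56, 57, 58, 59, 60, 61, 62, 63, 64, 65, 66, 67, 68, 69, 70, 71, 72}


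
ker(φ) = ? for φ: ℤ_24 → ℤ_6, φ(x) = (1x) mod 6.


Kernel = preimage of identity
ker(φ) = {x ∈ ℤ_24 : 1x ≡ 0 (mod 6)}. Since 6 | 24, φ is well-defined. The kernel is the cyclic subgroup ⟨6⟩ of ℤ_24 (order 4), i.e. {0, 6, 12, 18}

ker(φ) = {0, 6, 12, 18}


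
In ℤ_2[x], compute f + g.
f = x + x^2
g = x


Add coefficients mod 2:
x^0: 0 + 0 = 0 (mod 2)
x^1: 1 + 1 = 0 (mod 2)
x^2: 1 + 0 = 1 (mod 2)
Result: x^2

f + g = x^2


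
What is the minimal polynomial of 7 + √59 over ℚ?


Let α = 7 + √59. Then α - 7 = √59, so (α - 7)² = 59, giving α² - 14α - 10 = 0. Degree 2 and α ∉ ℚ, so this is the minimal polynomial.

Minimal polynomial: x² - 14x - 10


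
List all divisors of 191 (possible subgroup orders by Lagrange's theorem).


Lagrange's theorem: |H| divides |G|
|G| = 191
Divisors of 191: 1, 191

Possible subgroup orders: {1, 191}


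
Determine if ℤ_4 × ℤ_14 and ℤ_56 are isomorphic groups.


Comparing ℤ_4 × ℤ_14 and ℤ_56:
gcd(4,14) = 2 ≠ 1. Max element order in ℤ_4×ℤ_14 is lcm(4,14) = 28 < 56, so it has no element of order 56

No, ℤ_4 × ℤ_14 ≇ ℤ_56


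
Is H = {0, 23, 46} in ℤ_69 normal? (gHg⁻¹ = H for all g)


H = {0, 23, 46} in ℤ_69
ℤ_69 is abelian; every subgroup of an abelian group is normal

Yes, normal subgroup


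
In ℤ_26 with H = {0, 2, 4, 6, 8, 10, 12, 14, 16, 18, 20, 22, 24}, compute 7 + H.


7 + H = {7 + h (mod 26) : h ∈ H}
7+0=7, 7+2=9, 7+4=11, 7+6=13, 7+8=15, 7+10=17, 7+12=19, 7+14=21, 7+16=23, 7+18=25, 7+20=1, 7+22=3, 7+24=5
7 + H = {1, 3, 5, 7, 9, 11, 13, 15, 17, 19, 21, 23, 25} = 1 + H

7 + H = {1, 3, 5, 7, 9, 11, 13, 15, 17, 19, 21, 23, 25}


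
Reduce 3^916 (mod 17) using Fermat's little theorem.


Fermat's little theorem: if p is prime and gcd(a,p)=1, then a^(p-1) ≡ 1 (mod p)
p = 17 is prime, gcd(3,17) = 1
Reduce exponent: 916 mod 16 = 4
So 3^916 ≡ 3^4 (mod 17)
3^4 mod 17 = 13

3^916 ≡ 13 (mod 17)


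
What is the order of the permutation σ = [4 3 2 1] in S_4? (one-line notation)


Cycle decomposition: (1 4) (2 3)
Cycle lengths: 2, 2
Order = lcm(2, 2) = 2

ord(σ) = 2


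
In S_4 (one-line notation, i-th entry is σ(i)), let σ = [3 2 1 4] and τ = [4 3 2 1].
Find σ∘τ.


σ∘τ: apply τ first, then σ
1 →τ 4 →σ 4
2 →τ 3 →σ 1
3 →τ 2 →σ 2
4 →τ 1 →σ 3

σ∘τ = [4 1 2 3]


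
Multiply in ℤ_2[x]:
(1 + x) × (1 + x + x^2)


Expand and collect like terms; reduce coefficients mod 2:
x^0: 1·1 = 1 ≡ 1 (mod 2)
x^1: 1·1 + 1·1 = 2 ≡ 0 (mod 2)
x^2: 1·1 + 1·1 = 2 ≡ 0 (mod 2)
x^3: 1·1 = 1 ≡ 1 (mod 2)
Result: 1 + x^3

f · g = 1 + x^3


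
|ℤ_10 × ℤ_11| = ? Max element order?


|ℤ_10 × ℤ_11| = 10 × 11 = 110
Max element order = lcm(10,11) = 110
Cyclic? Yes (gcd=1)

|ℤ_10×ℤ_11| = 110, max element order = 110


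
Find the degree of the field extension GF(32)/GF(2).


GF(32) = GF(2^5), so the extension degree is 5

[GF(32)/GF(2)] = 5


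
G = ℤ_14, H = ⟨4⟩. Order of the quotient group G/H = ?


|⟨4⟩| = n / gcd(4, 14) = 14 / 2 = 7
H is normal (ℤ_14 is abelian).
|G/H| = |G| / |H| = 14 / 7 = 2

|G/H| = 2


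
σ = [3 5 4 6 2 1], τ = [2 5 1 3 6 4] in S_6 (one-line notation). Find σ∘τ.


σ∘τ: apply τ first, then σ
1 →τ 2 →σ 5
2 →τ 5 →σ 2
3 →τ 1 →σ 3
4 →τ 3 →σ 4
5 →τ 6 →σ 1
6 →τ 4 →σ 6

σ∘τ = [5 2 3 4 1 6]


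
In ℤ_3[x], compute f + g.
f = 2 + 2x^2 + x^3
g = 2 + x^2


Add coefficients mod 3:
x^0: 2 + 2 = 1 (mod 3)
x^1: 0 + 0 = 0 (mod 3)
x^2: 2 + 1 = 0 (mod 3)
x^3: 1 + 0 = 1 (mod 3)
Result: 1 + x^3

f + g = 1 + x^3


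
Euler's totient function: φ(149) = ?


Factor n: 149 = 149
φ(n) = n · ∏(1 - 1/p) over distinct primes p | n
φ(149) = 149 · (1 - 1/149) = 148

φ(149) = 148


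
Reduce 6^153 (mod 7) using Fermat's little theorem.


Fermat's little theorem: if p is prime and gcd(a,p)=1, then a^(p-1) ≡ 1 (mod p)
p = 7 is prime, gcd(6,7) = 1
Reduce exponent: 153 mod 6 = 3
So 6^153 ≡ 6^3 (mod 7)
6^3 mod 7 = 6

6^153 ≡ 6 (mod 7)


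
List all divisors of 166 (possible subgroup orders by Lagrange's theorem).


Lagrange's theorem: |H| divides |G|
|G| = 166
Divisors of 166: 1, 2, 83, 166

Possible subgroup orders: {1, 2, 83, 166}


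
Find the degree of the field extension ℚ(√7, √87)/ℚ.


[ℚ(√7,√87):ℚ] = [ℚ(√7,√87):ℚ(√7)]·[ℚ(√7):ℚ] = 2·2 = 4

[ℚ(√7, √87)/ℚ] = 4


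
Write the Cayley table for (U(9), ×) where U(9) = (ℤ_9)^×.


Elements: {1, 2, 4, 5, 7, 8}
Operation: multiplication mod 9
Entry (a, b) = (a × b) mod 9

Cayley table:
  | 1 | 2 | 4 | 5 | 7 | 8
1 | 1 | 2 | 4 | 5 | 7 | 8
2 | 2 | 4 | 8 | 1 | 5 | 7
4 | 4 | 8 | 7 | 2 | 1 | 5
5 | 5 | 1 | 2 | 7 | 8 | 4
7 | 7 | 5 | 1 | 8 | 4 | 2
8 | 8 | 7 | 5 | 4 | 2 | 1


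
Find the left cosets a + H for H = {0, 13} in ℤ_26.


H = {0, 13}, |H| = 2
Number of cosets = |G|/|H| = 26/2 = 13
0 + H = {0, 13}
1 + H = {1, 14}
2 + H = {2, 15}
3 + H = {3, 16}
4 + H = {4, 17}
5 + H = {5, 18}
6 + H = {6, 19}
7 + H = {7, 20}
8 + H = {8, 21}
9 + H = {9, 22}
10 + H = {10, 23}
11 + H = {11, 24}
12 + H = {12, 25}

Cosets: 0+H={0,13}; 1+H={1,14}; 2+H={2,15}; 3+H={3,16}; 4+H={4,17}; 5+H={5,18}; 6+H={6,19}; 7+H={7,20}; 8+H={8,21}; 9+H={9,22}; 10+H={10,23}; 11+H={11,24}; 12+H={12,25}


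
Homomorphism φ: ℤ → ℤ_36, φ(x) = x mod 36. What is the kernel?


Kernel = preimage of identity
ker(φ) = {x ∈ ℤ : x ≡ 0 (mod 36)} = 36ℤ = {0, ±36, ±72, ...}

ker(φ) = 36ℤ


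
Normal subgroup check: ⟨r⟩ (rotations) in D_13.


H = ⟨r⟩ (rotations) in D_13
The rotation subgroup ⟨r⟩ has index 2 in D_13, so it is normal

Yes, normal subgroup


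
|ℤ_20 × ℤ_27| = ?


|A × B| = |A| · |B|
|ℤ_20 × ℤ_27| = 20 × 27 = 540

|ℤ_20 × ℤ_27| = 540


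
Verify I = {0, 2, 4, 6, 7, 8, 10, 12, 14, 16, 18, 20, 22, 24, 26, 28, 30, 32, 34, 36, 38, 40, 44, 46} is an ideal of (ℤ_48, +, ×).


Check ideal conditions for I = {0, 2, 4, 6, 7, 8, 10, 12, 14, 16, 18, 20, 22, 24, 26, 28, 30, 32, 34, 36, 38, 40, 44, 46} in ℤ_48:
(1) I is an additive subgroup? No
(2) For r ∈ ℤ_48 and a ∈ I: r·a ∈ I? No  [counterexample: r=3, a=7, r·a mod 48 = 21 ∉ I]

No, I is not an ideal of ℤ_48


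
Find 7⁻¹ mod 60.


Use the extended Euclidean algorithm to write 1 = 7·s + 60·t; then s mod 60 is the inverse.
Euclidean algorithm:
  7 = 0·60 + 7
  60 = 8·7 + 4
  7 = 1·4 + 3
  4 = 1·3 + 1
  3 = 3·1 + 0
gcd(7,60) = 1
Back-substitution gives: 7·(-17) + 60·(2) = 1
So 7⁻¹ ≡ -17 ≡ 43 (mod 60)
Check: 7 × 43 = 301 ≡ 1 (mod 60) ✓

7⁻¹ ≡ 43 (mod 60)


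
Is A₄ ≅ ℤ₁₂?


Comparing A₄ and ℤ₁₂:
A₄ is non-abelian, ℤ₁₂ is abelian

No, A₄ ≇ ℤ₁₂


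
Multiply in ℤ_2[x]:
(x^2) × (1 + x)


Expand and collect like terms; reduce coefficients mod 2:
x^0: 0·1 = 0 ≡ 0 (mod 2)
x^1: 0·1 + 0·1 = 0 ≡ 0 (mod 2)
x^2: 0·1 + 1·1 = 1 ≡ 1 (mod 2)
x^3: 1·1 = 1 ≡ 1 (mod 2)
Result: x^2 + x^3

f · g = x^2 + x^3


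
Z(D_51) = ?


Z(G) = {g ∈ G | gx = xg for all x ∈ G}
For odd n, Z(D_n) = {e}: no nontrivial rotation commutes with all reflections

Z(D_51) = {e}


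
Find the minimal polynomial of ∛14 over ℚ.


∛14 satisfies x³ - 14 = 0, irreducible over ℚ (no rational root; 14 is not a perfect cube)

Minimal polynomial: x³ - 14


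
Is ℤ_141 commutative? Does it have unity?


ℤ_141 is a commutative ring with unity 1; 141 = 3×47 is composite, so 3·47 ≡ 0 gives zero divisors (not an integral domain)
Commutative: Yes
Integral domain: No
Has unity: Yes

ℤ_141: Commutative=Yes, Unity=Yes


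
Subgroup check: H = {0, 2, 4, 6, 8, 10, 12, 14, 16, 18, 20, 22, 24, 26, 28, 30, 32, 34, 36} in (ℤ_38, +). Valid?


Subgroup test for H = {0, 2, 4, 6, 8, 10, 12, 14, 16, 18, 20, 22, 24, 26, 28, 30, 32, 34, 36} in (ℤ_38, +):
(1) 0 ∈ H? Yes
(2) Closure: for all a,b ∈ H, (a+b) mod 38 ∈ H? Yes
(3) Inverses: for all a ∈ H, -a mod 38 ∈ H? Yes

Yes, H is a subgroup of ℤ_38


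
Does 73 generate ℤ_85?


g generates ℤ_n iff gcd(g, n) = 1
gcd(73, 85) = 1
Since gcd = 1, 73 is a generator.

Yes, 73 generates ℤ_85


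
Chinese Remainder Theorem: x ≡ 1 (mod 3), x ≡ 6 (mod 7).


m₁ = 3, m₂ = 7, gcd = 1, so CRT applies. M = m₁·m₂ = 21
Let M₁ = M/m₁ = 7, M₂ = M/m₂ = 3
Find y₁ ≡ M₁⁻¹ (mod m₁): 7⁻¹ ≡ 1 (mod 3)
Find y₂ ≡ M₂⁻¹ (mod m₂): 3⁻¹ ≡ 5 (mod 7)
x = a₁·M₁·y₁ + a₂·M₂·y₂ = 1·7·1 + 6·3·5 = 97
Reduce mod 21: x ≡ 13
Check: 13 mod 3 = 1 ✓, 13 mod 7 = 6 ✓

x ≡ 13 (mod 21)


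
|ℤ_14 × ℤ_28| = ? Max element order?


|ℤ_14 × ℤ_28| = 14 × 28 = 392
Max element order = lcm(14,28) = 28
Cyclic? No (gcd=14)

|ℤ_14×ℤ_28| = 392, max element order = 28


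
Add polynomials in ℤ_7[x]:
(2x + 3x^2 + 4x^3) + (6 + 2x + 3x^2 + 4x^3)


Add coefficients mod 7:
x^0: 0 + 6 = 6 (mod 7)
x^1: 2 + 2 = 4 (mod 7)
x^2: 3 + 3 = 6 (mod 7)
x^3: 4 + 4 = 1 (mod 7)
Result: 6 + 4x + 6x^2 + x^3

f + g = 6 + 4x + 6x^2 + x^3


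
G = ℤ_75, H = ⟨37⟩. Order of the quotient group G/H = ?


|⟨37⟩| = n / gcd(37, 75) = 75 / 1 = 75
H is normal (ℤ_75 is abelian).
|G/H| = |G| / |H| = 75 / 75 = 1

|G/H| = 1


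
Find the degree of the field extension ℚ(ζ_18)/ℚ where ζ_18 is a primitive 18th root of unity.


[ℚ(ζ_n):ℚ] = deg Φ_n(x) = φ(n). Here φ(18) = 6

[ℚ(ζ_18)/ℚ where ζ_18 is a primitive 18th root of unity] = 6


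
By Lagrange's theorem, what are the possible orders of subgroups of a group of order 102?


Lagrange's theorem: |H| divides |G|
|G| = 102
Divisors of 102: 1, 2, 3, 6, 17, 34, 51, 102

Possible subgroup orders: {1, 2, 3, 6, 17, 34, 51, 102}


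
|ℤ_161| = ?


ℤ_n has n elements.

|ℤ_161| = 161


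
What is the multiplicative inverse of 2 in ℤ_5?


Use the extended Euclidean algorithm to write 1 = 2·s + 5·t; then s mod 5 is the inverse.
Euclidean algorithm:
  2 = 0·5 + 2
  5 = 2·2 + 1
  2 = 2·1 + 0
gcd(2,5) = 1
Back-substitution gives: 2·(-2) + 5·(1) = 1
So 2⁻¹ ≡ -2 ≡ 3 (mod 5)
Check: 2 × 3 = 6 ≡ 1 (mod 5) ✓

2⁻¹ ≡ 3 (mod 5)


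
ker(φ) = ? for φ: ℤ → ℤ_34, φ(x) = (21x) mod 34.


Kernel = preimage of identity
ker(φ) = {x ∈ ℤ : 21x ≡ 0 (mod 34)}. gcd(21,34) = 1, so 21x ≡ 0 (mod 34) ⟺ x ≡ 0 (mod 34/1 = 34). Hence ker(φ) = 34ℤ

ker(φ) = 34ℤ


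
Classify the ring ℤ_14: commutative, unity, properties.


ℤ_14 is a commutative ring with unity 1; 14 = 2×7 is composite, so 2·7 ≡ 0 gives zero divisors (not an integral domain)
Commutative: Yes
Integral domain: No
Has unity: Yes

ℤ_14: Commutative=Yes, Unity=Yes


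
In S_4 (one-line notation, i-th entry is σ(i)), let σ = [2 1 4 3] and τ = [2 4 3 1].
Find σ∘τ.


σ∘τ: apply τ first, then σ
1 →τ 2 →σ 1
2 →τ 4 →σ 3
3 →τ 3 →σ 4
4 →τ 1 →σ 2

σ∘τ = [1 3 4 2]


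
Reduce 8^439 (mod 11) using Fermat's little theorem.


Fermat's little theorem: if p is prime and gcd(a,p)=1, then a^(p-1) ≡ 1 (mod p)
p = 11 is prime, gcd(8,11) = 1
Reduce exponent: 439 mod 10 = 9
So 8^439 ≡ 8^9 (mod 11)
8^9 mod 11 = 7

8^439 ≡ 7 (mod 11)


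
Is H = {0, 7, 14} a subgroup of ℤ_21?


Subgroup test for H = {0, 7, 14} in (ℤ_21, +):
(1) 0 ∈ H? Yes
(2) Closure: for all a,b ∈ H, (a+b) mod 21 ∈ H? Yes
(3) Inverses: for all a ∈ H, -a mod 21 ∈ H? Yes

Yes, H is a subgroup of ℤ_21


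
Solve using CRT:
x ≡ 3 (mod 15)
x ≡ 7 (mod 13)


m₁ = 15, m₂ = 13, gcd = 1, so CRT applies. M = m₁·m₂ = 195
Let M₁ = M/m₁ = 13, M₂ = M/m₂ = 15
Find y₁ ≡ M₁⁻¹ (mod m₁): 13⁻¹ ≡ 7 (mod 15)
Find y₂ ≡ M₂⁻¹ (mod m₂): 15⁻¹ ≡ 7 (mod 13)
x = a₁·M₁·y₁ + a₂·M₂·y₂ = 3·13·7 + 7·15·7 = 1008
Reduce mod 195: x ≡ 33
Check: 33 mod 15 = 3 ✓, 33 mod 13 = 7 ✓

x ≡ 33 (mod 195)


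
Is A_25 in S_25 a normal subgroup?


H = A_25 in S_25
A_25 has index 2 in S_25, and every subgroup of index 2 is normal

Yes, normal subgroup


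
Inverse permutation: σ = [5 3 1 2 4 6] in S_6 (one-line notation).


To find σ⁻¹, swap domain and range:
σ(1) = 5 → σ⁻¹(5) = 1
σ(2) = 3 → σ⁻¹(3) = 2
σ(3) = 1 → σ⁻¹(1) = 3
σ(4) = 2 → σ⁻¹(2) = 4
σ(5) = 4 → σ⁻¹(4) = 5
σ(6) = 6 → σ⁻¹(6) = 6

σ⁻¹ = [3 4 2 5 1 6]


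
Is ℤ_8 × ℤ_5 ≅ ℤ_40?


Comparing ℤ_8 × ℤ_5 and ℤ_40:
gcd(8,5) = 1, so ℤ_8 × ℤ_5 ≅ ℤ_40 (CRT)

Yes, ℤ_8 × ℤ_5 ≅ ℤ_40


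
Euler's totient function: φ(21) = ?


φ(n) = count of k ∈ {1,...,n} with gcd(k,n)=1
Coprimes to 21: {1, 2, 4, 5, 8, 10, 11, 13, 16, 17, 19, 20}
Count: 12

φ(21) = 12


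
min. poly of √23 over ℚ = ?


√23 satisfies x² - 23 = 0, irreducible over ℚ since 23 is squarefree

Minimal polynomial: x² - 23


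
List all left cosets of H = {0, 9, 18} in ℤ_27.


H = {0, 9, 18}, |H| = 3
Number of cosets = |G|/|H| = 27/3 = 9
0 + H = {0, 9, 18}
1 + H = {1, 10, 19}
2 + H = {2, 11, 20}
3 + H = {3, 12, 21}
4 + H = {4, 13, 22}
5 + H = {5, 14, 23}
6 + H = {6, 15, 24}
7 + H = {7, 16, 25}
8 + H = {8, 17, 26}

Cosets: 0+H={0,9,18}; 1+H={1,10,19}; 2+H={2,11,20}; 3+H={3,12,21}; 4+H={4,13,22}; 5+H={5,14,23}; 6+H={6,15,24}; 7+H={7,16,25}; 8+H={8,17,26}


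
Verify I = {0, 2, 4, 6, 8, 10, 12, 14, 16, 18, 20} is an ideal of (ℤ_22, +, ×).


Check ideal conditions for I = {0, 2, 4, 6, 8, 10, 12, 14, 16, 18, 20} in ℤ_22:
(1) I is an additive subgroup? Yes
(2) For r ∈ ℤ_22 and a ∈ I: r·a ∈ I? Yes

Yes, I is an ideal of ℤ_22


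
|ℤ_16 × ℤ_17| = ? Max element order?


|ℤ_16 × ℤ_17| = 16 × 17 = 272
Max element order = lcm(16,17) = 272
Cyclic? Yes (gcd=1)

|ℤ_16×ℤ_17| = 272, max element order = 272


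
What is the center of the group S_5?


Z(G) = {g ∈ G | gx = xg for all x ∈ G}
S_n is non-abelian for n ≥ 3; Z(S_5) is trivial

Z(S_5) = {e}


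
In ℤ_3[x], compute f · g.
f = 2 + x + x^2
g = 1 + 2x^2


Expand and collect like terms; reduce coefficients mod 3:
x^0: 2·1 = 2 ≡ 2 (mod 3)
x^1: 2·0 + 1·1 = 1 ≡ 1 (mod 3)
x^2: 2·2 + 1·0 + 1·1 = 5 ≡ 2 (mod 3)
x^3: 1·2 + 1·0 = 2 ≡ 2 (mod 3)
x^4: 1·2 = 2 ≡ 2 (mod 3)
Result: 2 + x + 2x^2 + 2x^3 + 2x^4

f · g = 2 + x + 2x^2 + 2x^3 + 2x^4


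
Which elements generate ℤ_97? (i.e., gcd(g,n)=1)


g generates ℤ_n iff gcd(g,n) = 1
Prime factors of 97: 97
Generators are g ∈ {1,...,96} not divisible by any of these primes.
Generators: {1, 2, 3, 4, 5, 6, 7, 8, 9, 10, 11, 12, 13, 14, 15, 16, 17, 18, 19, 20, 21, 22, 23, 24, 25, 26, 27, 28, 29, 30, 31, 32, 33, 34, 35, 36, 37, 38, 39, 40, 41, 42, 43, 44, 45, 46, 47, 48, 49, 50, 51, 52, 53, 54, 55, 56, 57, 58, 59, 60, 61, 62, 63, 64, 65, 66, 67, 68, 69, 70, 71, 72, 73, 74, 75, 76, 77, 78, 79, 80, 81, 82, 83, 84, 85, 86, 87, 88, 89, 90, 91, 92, 93, 94, 95, 96}
Number of generators = φ(97) = 96

Generators of ℤ_97 = {1, 2, 3, 4, 5, 6, 7, 8, 9, 10, 11, 12, 13, 14, 15, 16, 17, 18, 19, 20, 21, 22, 23, 24, 25, 26, 27, 28, 29, 30, 31, 32, 33, 34, 35, 36, 37, 38, 39, 40, 41, 42, 43, 44, 45, 46, 47, 48, 49, 50, 51, 52, 53, 54, 55, 56, 57, 58, 59, 60, 61, 62, 63, 64, 65, 66, 67, 68, 69, 70, 71, 72, 73, 74, 75, 76, 77, 78, 79, 80, 81, 82, 83, 84, 85, 86, 87, 88, 89, 90, 91, 92, 93, 94, 95, 96}


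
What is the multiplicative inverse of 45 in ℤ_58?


Use the extended Euclidean algorithm to write 1 = 45·s + 58·t; then s mod 58 is the inverse.
Euclidean algorithm:
  45 = 0·58 + 45
  58 = 1·45 + 13
  45 = 3·13 + 6
  13 = 2·6 + 1
  6 = 6·1 + 0
gcd(45,58) = 1
Back-substitution gives: 45·(-9) + 58·(7) = 1
So 45⁻¹ ≡ -9 ≡ 49 (mod 58)
Check: 45 × 49 = 2205 ≡ 1 (mod 58) ✓

45⁻¹ ≡ 49 (mod 58)


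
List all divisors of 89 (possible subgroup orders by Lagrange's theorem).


Lagrange's theorem: |H| divides |G|
|G| = 89
Divisors of 89: 1, 89

Possible subgroup orders: {1, 89}


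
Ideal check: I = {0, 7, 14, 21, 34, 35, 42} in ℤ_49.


Check ideal conditions for I = {0, 7, 14, 21, 34, 35, 42} in ℤ_49:
(1) I is an additive subgroup? No
(2) For r ∈ ℤ_49 and a ∈ I: r·a ∈ I? No  [counterexample: r=2, a=14, r·a mod 49 = 28 ∉ I]

No, I is not an ideal of ℤ_49


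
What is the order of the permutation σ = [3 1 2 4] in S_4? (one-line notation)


Cycle decomposition: (1 3 2)
Cycle lengths: 3
Order = lcm(3) = 3

ord(σ) = 3


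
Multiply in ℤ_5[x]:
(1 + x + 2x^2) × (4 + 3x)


Expand and collect like terms; reduce coefficients mod 5:
x^0: 1·4 = 4 ≡ 4 (mod 5)
x^1: 1·3 + 1·4 = 7 ≡ 2 (mod 5)
x^2: 1·3 + 2·4 = 11 ≡ 1 (mod 5)
x^3: 2·3 = 6 ≡ 1 (mod 5)
Result: 4 + 2x + x^2 + x^3

f · g = 4 + 2x + x^2 + x^3


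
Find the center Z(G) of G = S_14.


Z(G) = {g ∈ G | gx = xg for all x ∈ G}
S_n is non-abelian for n ≥ 3; Z(S_14) is trivial

Z(S_14) = {e}


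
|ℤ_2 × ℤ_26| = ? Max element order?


|ℤ_2 × ℤ_26| = 2 × 26 = 52
Max element order = lcm(2,26) = 26
Cyclic? No (gcd=2)

|ℤ_2×ℤ_26| = 52, max element order = 26


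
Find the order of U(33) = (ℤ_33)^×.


U(n) is the group of units mod n; |U(n)| = φ(n)
|U(33)| = φ(33) = 20

|U(33) = (ℤ_33)^×| = 20


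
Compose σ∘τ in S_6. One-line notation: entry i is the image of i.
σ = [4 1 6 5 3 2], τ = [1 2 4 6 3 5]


σ∘τ: apply τ first, then σ
1 →τ 1 →σ 4
2 →τ 2 →σ 1
3 →τ 4 →σ 5
4 →τ 6 →σ 2
5 →τ 3 →σ 6
6 →τ 5 →σ 3

σ∘τ = [4 1 5 2 6 3]


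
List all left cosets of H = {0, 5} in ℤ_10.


H = {0, 5}, |H| = 2
Number of cosets = |G|/|H| = 10/2 = 5
0 + H = {0, 5}
1 + H = {1, 6}
2 + H = {2, 7}
3 + H = {3, 8}
4 + H = {4, 9}

Cosets: 0+H={0,5}; 1+H={1,6}; 2+H={2,7}; 3+H={3,8}; 4+H={4,9}


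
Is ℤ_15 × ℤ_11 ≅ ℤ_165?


Comparing ℤ_15 × ℤ_11 and ℤ_165:
gcd(15,11) = 1, so ℤ_15 × ℤ_11 ≅ ℤ_165 (CRT)

Yes, ℤ_15 × ℤ_11 ≅ ℤ_165


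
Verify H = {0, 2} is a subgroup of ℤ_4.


Subgroup test for H = {0, 2} in (ℤ_4, +):
(1) 0 ∈ H? Yes
(2) Closure: for all a,b ∈ H, (a+b) mod 4 ∈ H? Yes
(3) Inverses: for all a ∈ H, -a mod 4 ∈ H? Yes

Yes, H is a subgroup of ℤ_4


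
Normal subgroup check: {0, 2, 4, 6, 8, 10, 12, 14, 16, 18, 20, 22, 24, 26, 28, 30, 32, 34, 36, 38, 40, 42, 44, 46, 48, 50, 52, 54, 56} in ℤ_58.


H = {0, 2, 4, 6, 8, 10, 12, 14, 16, 18, 20, 22, 24, 26, 28, 30, 32, 34, 36, 38, 40, 42, 44, 46, 48, 50, 52, 54, 56} in ℤ_58
ℤ_58 is abelian; every subgroup of an abelian group is normal

Yes, normal subgroup


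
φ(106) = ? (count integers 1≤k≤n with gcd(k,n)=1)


Factor n: 106 = 2 × 53
φ(n) = n · ∏(1 - 1/p) over distinct primes p | n
φ(106) = 106 · (1 - 1/2) · (1 - 1/53) = 52

φ(106) = 52


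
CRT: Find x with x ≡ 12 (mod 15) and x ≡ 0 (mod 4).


m₁ = 15, m₂ = 4, gcd = 1, so CRT applies. M = m₁·m₂ = 60
Let M₁ = M/m₁ = 4, M₂ = M/m₂ = 15
Find y₁ ≡ M₁⁻¹ (mod m₁): 4⁻¹ ≡ 4 (mod 15)
Find y₂ ≡ M₂⁻¹ (mod m₂): 15⁻¹ ≡ 3 (mod 4)
x = a₁·M₁·y₁ + a₂·M₂·y₂ = 12·4·4 + 0·15·3 = 192
Reduce mod 60: x ≡ 12
Check: 12 mod 15 = 12 ✓, 12 mod 4 = 0 ✓

x ≡ 12 (mod 60)


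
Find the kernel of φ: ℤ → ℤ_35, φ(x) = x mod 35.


Kernel = preimage of identity
ker(φ) = {x ∈ ℤ : x ≡ 0 (mod 35)} = 35ℤ = {0, ±35, ±70, ...}

ker(φ) = 35ℤ


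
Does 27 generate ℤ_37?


g generates ℤ_n iff gcd(g, n) = 1
gcd(27, 37) = 1
Since gcd = 1, 27 is a generator.

Yes, 27 generates ℤ_37


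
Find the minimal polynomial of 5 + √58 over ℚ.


Let α = 5 + √58. Then α - 5 = √58, so (α - 5)² = 58, giving α² - 10α - 33 = 0. Degree 2 and α ∉ ℚ, so this is the minimal polynomial.

Minimal polynomial: x² - 10x - 33


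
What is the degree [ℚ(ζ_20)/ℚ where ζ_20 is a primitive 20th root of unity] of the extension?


[ℚ(ζ_n):ℚ] = deg Φ_n(x) = φ(n). Here φ(20) = 8

[ℚ(ζ_20)/ℚ where ζ_20 is a primitive 20th root of unity] = 8


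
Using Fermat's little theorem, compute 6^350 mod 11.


Fermat's little theorem: if p is prime and gcd(a,p)=1, then a^(p-1) ≡ 1 (mod p)
p = 11 is prime, gcd(6,11) = 1
Reduce exponent: 350 mod 10 = 0
So 6^350 ≡ 6^0 (mod 11)
6^0 = 1

6^350 ≡ 1 (mod 11)


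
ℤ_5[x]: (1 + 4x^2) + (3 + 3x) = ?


Add coefficients mod 5:
x^0: 1 + 3 = 4 (mod 5)
x^1: 0 + 3 = 3 (mod 5)
x^2: 4 + 0 = 4 (mod 5)
Result: 4 + 3x + 4x^2

f + g = 4 + 3x + 4x^2


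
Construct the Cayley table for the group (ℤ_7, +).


Elements: {0, 1, 2, 3, 4, 5, 6}
Operation: addition mod 7
Entry (a, b) = (a + b) mod 7

Cayley table:
  | 0 | 1 | 2 | 3 | 4 | 5 | 6
0 | 0 | 1 | 2 | 3 | 4 | 5 | 6
1 | 1 | 2 | 3 | 4 | 5 | 6 | 0
2 | 2 | 3 | 4 | 5 | 6 | 0 | 1
3 | 3 | 4 | 5 | 6 | 0 | 1 | 2
4 | 4 | 5 | 6 | 0 | 1 | 2 | 3
5 | 5 | 6 | 0 | 1 | 2 | 3 | 4
6 | 6 | 0 | 1 | 2 | 3 | 4 | 5


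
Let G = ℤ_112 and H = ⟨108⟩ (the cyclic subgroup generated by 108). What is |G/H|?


|⟨108⟩| = n / gcd(108, 112) = 112 / 4 = 28
H is normal (ℤ_112 is abelian).
|G/H| = |G| / |H| = 112 / 28 = 4

|G/H| = 4


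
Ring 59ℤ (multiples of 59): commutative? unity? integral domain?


59ℤ is a commutative ring under +,× but has no multiplicative identity (1 ∉ 59ℤ); it has no zero divisors, but without unity it is not an integral domain
Commutative: Yes
Integral domain: No
Has unity: No

59ℤ (multiples of 59): Commutative=Yes, Unity=No


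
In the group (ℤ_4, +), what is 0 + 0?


Operation: addition mod 4
0 + 0 = (a + b) mod 4 with a = 0, b = 0

0 + 0 = 0


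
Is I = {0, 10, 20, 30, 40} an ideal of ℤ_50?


Check ideal conditions for I = {0, 10, 20, 30, 40} in ℤ_50:
(1) I is an additive subgroup? Yes
(2) For r ∈ ℤ_50 and a ∈ I: r·a ∈ I? Yes

Yes, I is an ideal of ℤ_50


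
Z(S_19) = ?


Z(G) = {g ∈ G | gx = xg for all x ∈ G}
S_n is non-abelian for n ≥ 3; Z(S_19) is trivial

Z(S_19) = {e}


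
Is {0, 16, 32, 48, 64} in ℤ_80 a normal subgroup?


H = {0, 16, 32, 48, 64} in ℤ_80
ℤ_80 is abelian; every subgroup of an abelian group is normal

Yes, normal subgroup


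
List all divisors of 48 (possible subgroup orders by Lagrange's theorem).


Lagrange's theorem: |H| divides |G|
|G| = 48
Divisors of 48: 1, 2, 3, 4, 6, 8, 12, 16, 24, 48

Possible subgroup orders: {1, 2, 3, 4, 6, 8, 12, 16, 24, 48}


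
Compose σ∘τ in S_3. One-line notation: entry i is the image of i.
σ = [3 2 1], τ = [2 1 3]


σ∘τ: apply τ first, then σ
1 →τ 2 →σ 2
2 →τ 1 →σ 3
3 →τ 3 →σ 1

σ∘τ = [2 3 1]


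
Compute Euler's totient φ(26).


φ(n) = count of k ∈ {1,...,n} with gcd(k,n)=1
Coprimes to 26: {1, 3, 5, 7, 9, 11, 15, 17, 19, 21, 23, 25}
Count: 12

φ(26) = 12


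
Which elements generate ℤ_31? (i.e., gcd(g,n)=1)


g generates ℤ_n iff gcd(g,n) = 1
Prime factors of 31: 31
Generators are g ∈ {1,...,30} not divisible by any of these primes.
Generators: {1, 2, 3, 4, 5, 6, 7, 8, 9, 10, 11, 12, 13, 14, 15, 16, 17, 18, 19, 20, 21, 22, 23, 24, 25, 26, 27, 28, 29, 30}
Number of generators = φ(31) = 30

Generators of ℤ_31 = {1, 2, 3, 4, 5, 6, 7, 8, 9, 10, 11, 12, 13, 14, 15, 16, 17, 18, 19, 20, 21, 22, 23, 24, 25, 26, 27, 28, 29, 30}


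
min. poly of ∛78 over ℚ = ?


∛78 satisfies x³ - 78 = 0, irreducible over ℚ (no rational root; 78 is not a perfect cube)

Minimal polynomial: x³ - 78


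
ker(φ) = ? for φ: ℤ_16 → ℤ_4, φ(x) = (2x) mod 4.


Kernel = preimage of identity
ker(φ) = {x ∈ ℤ_16 : 2x ≡ 0 (mod 4)}. Since 4 | 16, φ is well-defined. The kernel is the cyclic subgroup ⟨2⟩ of ℤ_16 (order 8), i.e. {0, 2, 4, 6, 8, 10, 12, 14}

ker(φ) = {0, 2, 4, 6, 8, 10, 12, 14}


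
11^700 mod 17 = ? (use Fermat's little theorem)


Fermat's little theorem: if p is prime and gcd(a,p)=1, then a^(p-1) ≡ 1 (mod p)
p = 17 is prime, gcd(11,17) = 1
Reduce exponent: 700 mod 16 = 12
So 11^700 ≡ 11^12 (mod 17)
11^12 mod 17 = 13

11^700 ≡ 13 (mod 17)


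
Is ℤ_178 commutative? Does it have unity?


ℤ_178 is a commutative ring with unity 1; 178 = 2×89 is composite, so 2·89 ≡ 0 gives zero divisors (not an integral domain)
Commutative: Yes
Integral domain: No
Has unity: Yes

ℤ_178: Commutative=Yes, Unity=Yes


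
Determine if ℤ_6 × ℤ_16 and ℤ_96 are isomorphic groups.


Comparing ℤ_6 × ℤ_16 and ℤ_96:
gcd(6,16) = 2 ≠ 1. Max element order in ℤ_6×ℤ_16 is lcm(6,16) = 48 < 96, so it has no element of order 96

No, ℤ_6 × ℤ_16 ≇ ℤ_96


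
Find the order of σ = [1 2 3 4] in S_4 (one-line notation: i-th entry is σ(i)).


Cycle decomposition: identity (all elements fixed)
Order = 1 (identity has order 1)

ord(σ) = 1


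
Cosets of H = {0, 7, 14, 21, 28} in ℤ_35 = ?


H = {0, 7, 14, 21, 28}, |H| = 5
Number of cosets = |G|/|H| = 35/5 = 7
0 + H = {0, 7, 14, 21, 28}
1 + H = {1, 8, 15, 22, 29}
2 + H = {2, 9, 16, 23, 30}
3 + H = {3, 10, 17, 24, 31}
4 + H = {4, 11, 18, 25, 32}
5 + H = {5, 12, 19, 26, 33}
6 + H = {6, 13, 20, 27, 34}

Cosets: 0+H={0,7,14,21,28}; 1+H={1,8,15,22,29}; 2+H={2,9,16,23,30}; 3+H={3,10,17,24,31}; 4+H={4,11,18,25,32}; 5+H={5,12,19,26,33}; 6+H={6,13,20,27,34}


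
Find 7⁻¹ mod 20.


Use the extended Euclidean algorithm to write 1 = 7·s + 20·t; then s mod 20 is the inverse.
Euclidean algorithm:
  7 = 0·20 + 7
  20 = 2·7 + 6
  7 = 1·6 + 1
  6 = 6·1 + 0
gcd(7,20) = 1
Back-substitution gives: 7·(3) + 20·(-1) = 1
So 7⁻¹ ≡ 3 ≡ 3 (mod 20)
Check: 7 × 3 = 21 ≡ 1 (mod 20) ✓

7⁻¹ ≡ 3 (mod 20)


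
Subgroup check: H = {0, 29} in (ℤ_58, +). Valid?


Subgroup test for H = {0, 29} in (ℤ_58, +):
(1) 0 ∈ H? Yes
(2) Closure: for all a,b ∈ H, (a+b) mod 58 ∈ H? Yes
(3) Inverses: for all a ∈ H, -a mod 58 ∈ H? Yes

Yes, H is a subgroup of ℤ_58


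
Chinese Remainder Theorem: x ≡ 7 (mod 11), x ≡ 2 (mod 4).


m₁ = 11, m₂ = 4, gcd = 1, so CRT applies. M = m₁·m₂ = 44
Let M₁ = M/m₁ = 4, M₂ = M/m₂ = 11
Find y₁ ≡ M₁⁻¹ (mod m₁): 4⁻¹ ≡ 3 (mod 11)
Find y₂ ≡ M₂⁻¹ (mod m₂): 11⁻¹ ≡ 3 (mod 4)
x = a₁·M₁·y₁ + a₂·M₂·y₂ = 7·4·3 + 2·11·3 = 150
Reduce mod 44: x ≡ 18
Check: 18 mod 11 = 7 ✓, 18 mod 4 = 2 ✓

x ≡ 18 (mod 44)


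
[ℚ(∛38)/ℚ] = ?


∛38 has minimal polynomial x³ - 38 (irreducible over ℚ since 38 is not a perfect cube)

[ℚ(∛38)/ℚ] = 3


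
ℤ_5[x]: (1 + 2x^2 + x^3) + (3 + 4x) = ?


Add coefficients mod 5:
x^0: 1 + 3 = 4 (mod 5)
x^1: 0 + 4 = 4 (mod 5)
x^2: 2 + 0 = 2 (mod 5)
x^3: 1 + 0 = 1 (mod 5)
Result: 4 + 4x + 2x^2 + x^3

f + g = 4 + 4x + 2x^2 + x^3


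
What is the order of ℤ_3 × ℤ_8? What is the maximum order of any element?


|ℤ_3 × ℤ_8| = 3 × 8 = 24
Max element order = lcm(3,8) = 24
Cyclic? Yes (gcd=1)

|ℤ_3×ℤ_8| = 24, max element order = 24


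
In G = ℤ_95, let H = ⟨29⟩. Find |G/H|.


|⟨29⟩| = n / gcd(29, 95) = 95 / 1 = 95
H is normal (ℤ_95 is abelian).
|G/H| = |G| / |H| = 95 / 95 = 1

|G/H| = 1


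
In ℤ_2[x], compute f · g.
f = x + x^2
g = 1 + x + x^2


Expand and collect like terms; reduce coefficients mod 2:
x^0: 0·1 = 0 ≡ 0 (mod 2)
x^1: 0·1 + 1·1 = 1 ≡ 1 (mod 2)
x^2: 0·1 + 1·1 + 1·1 = 2 ≡ 0 (mod 2)
x^3: 1·1 + 1·1 = 2 ≡ 0 (mod 2)
x^4: 1·1 = 1 ≡ 1 (mod 2)
Result: x + x^4

f · g = x + x^4


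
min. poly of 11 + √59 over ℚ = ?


Let α = 11 + √59. Then α - 11 = √59, so (α - 11)² = 59, giving α² - 22α + 62 = 0. Degree 2 and α ∉ ℚ, so this is the minimal polynomial.

Minimal polynomial: x² - 22x + 62


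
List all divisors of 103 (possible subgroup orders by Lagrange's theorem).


Lagrange's theorem: |H| divides |G|
|G| = 103
Divisors of 103: 1, 103

Possible subgroup orders: {1, 103}


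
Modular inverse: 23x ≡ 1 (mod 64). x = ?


Use the extended Euclidean algorithm to write 1 = 23·s + 64·t; then s mod 64 is the inverse.
Euclidean algorithm:
  23 = 0·64 + 23
  64 = 2·23 + 18
  23 = 1·18 + 5
  18 = 3·5 + 3
  5 = 1·3 + 2
  3 = 1·2 + 1
  2 = 2·1 + 0
gcd(23,64) = 1
Back-substitution gives: 23·(-25) + 64·(9) = 1
So 23⁻¹ ≡ -25 ≡ 39 (mod 64)
Check: 23 × 39 = 897 ≡ 1 (mod 64) ✓

23⁻¹ ≡ 39 (mod 64)


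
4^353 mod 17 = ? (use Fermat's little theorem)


Fermat's little theorem: if p is prime and gcd(a,p)=1, then a^(p-1) ≡ 1 (mod p)
p = 17 is prime, gcd(4,17) = 1
Reduce exponent: 353 mod 16 = 1
So 4^353 ≡ 4^1 (mod 17)
4^1 mod 17 = 4

4^353 ≡ 4 (mod 17)


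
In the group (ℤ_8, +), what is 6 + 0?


Operation: addition mod 8
6 + 0 = (a + b) mod 8 with a = 6, b = 0

6 + 0 = 6


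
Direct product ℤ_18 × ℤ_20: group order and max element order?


|ℤ_18 × ℤ_20| = 18 × 20 = 360
Max element order = lcm(18,20) = 180
Cyclic? No (gcd=2)

|ℤ_18×ℤ_20| = 360, max element order = 180


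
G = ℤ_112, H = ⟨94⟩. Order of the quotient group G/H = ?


|⟨94⟩| = n / gcd(94, 112) = 112 / 2 = 56
H is normal (ℤ_112 is abelian).
|G/H| = |G| / |H| = 112 / 56 = 2

|G/H| = 2


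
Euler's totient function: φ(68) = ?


Factor n: 68 = 2^2 × 17
φ(n) = n · ∏(1 - 1/p) over distinct primes p | n
φ(68) = 68 · (1 - 1/2) · (1 - 1/17) = 32

φ(68) = 32


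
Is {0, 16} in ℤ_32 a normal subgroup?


H = {0, 16} in ℤ_32
ℤ_32 is abelian; every subgroup of an abelian group is normal

Yes, normal subgroup


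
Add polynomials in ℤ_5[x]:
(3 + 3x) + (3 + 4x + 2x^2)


Add coefficients mod 5:
x^0: 3 + 3 = 1 (mod 5)
x^1: 3 + 4 = 2 (mod 5)
x^2: 0 + 2 = 2 (mod 5)
Result: 1 + 2x + 2x^2

f + g = 1 + 2x + 2x^2


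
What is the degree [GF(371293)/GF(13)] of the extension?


GF(371293) = GF(13^5), so the extension degree is 5

[GF(371293)/GF(13)] = 5


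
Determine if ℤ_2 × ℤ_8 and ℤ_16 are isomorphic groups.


Comparing ℤ_2 × ℤ_8 and ℤ_16:
gcd(2,8) = 2 ≠ 1. Max element order in ℤ_2×ℤ_8 is lcm(2,8) = 8 < 16, so it has no element of order 16

No, ℤ_2 × ℤ_8 ≇ ℤ_16


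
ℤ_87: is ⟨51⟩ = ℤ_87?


g generates ℤ_n iff gcd(g, n) = 1
gcd(51, 87) = 3
Since gcd = 3 ≠ 1, ⟨51⟩ has order 29 < 87, so 51 is not a generator.

No, 51 does not generate ℤ_87


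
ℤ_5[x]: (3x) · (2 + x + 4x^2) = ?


Expand and collect like terms; reduce coefficients mod 5:
x^0: 0·2 = 0 ≡ 0 (mod 5)
x^1: 0·1 + 3·2 = 6 ≡ 1 (mod 5)
x^2: 0·4 + 3·1 = 3 ≡ 3 (mod 5)
x^3: 3·4 = 12 ≡ 2 (mod 5)
Result: x + 3x^2 + 2x^3

f · g = x + 3x^2 + 2x^3


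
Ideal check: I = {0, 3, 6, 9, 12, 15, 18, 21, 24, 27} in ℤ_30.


Check ideal conditions for I = {0, 3, 6, 9, 12, 15, 18, 21, 24, 27} in ℤ_30:
(1) I is an additive subgroup? Yes
(2) For r ∈ ℤ_30 and a ∈ I: r·a ∈ I? Yes

Yes, I is an ideal of ℤ_30


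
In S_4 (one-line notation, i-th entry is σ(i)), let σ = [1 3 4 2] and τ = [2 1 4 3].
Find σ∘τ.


σ∘τ: apply τ first, then σ
1 →τ 2 →σ 3
2 →τ 1 →σ 1
3 →τ 4 →σ 2
4 →τ 3 →σ 4

σ∘τ = [3 1 2 4]


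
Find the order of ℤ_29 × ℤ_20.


|A × B| = |A| · |B|
|ℤ_29 × ℤ_20| = 29 × 20 = 580

|ℤ_29 × ℤ_20| = 580


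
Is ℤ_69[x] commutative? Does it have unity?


ℤ_69 has zero divisors (3·23 ≡ 0), and these lift to constant zero divisors in ℤ_69[x]; so not an integral domain
Commutative: Yes
Integral domain: No
Has unity: Yes

ℤ_69[x]: Commutative=Yes, Unity=Yes


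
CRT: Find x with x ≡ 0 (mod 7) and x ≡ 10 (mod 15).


m₁ = 7, m₂ = 15, gcd = 1, so CRT applies. M = m₁·m₂ = 105
Let M₁ = M/m₁ = 15, M₂ = M/m₂ = 7
Find y₁ ≡ M₁⁻¹ (mod m₁): 15⁻¹ ≡ 1 (mod 7)
Find y₂ ≡ M₂⁻¹ (mod m₂): 7⁻¹ ≡ 13 (mod 15)
x = a₁·M₁·y₁ + a₂·M₂·y₂ = 0·15·1 + 10·7·13 = 910
Reduce mod 105: x ≡ 70
Check: 70 mod 7 = 0 ✓, 70 mod 15 = 10 ✓

x ≡ 70 (mod 105)


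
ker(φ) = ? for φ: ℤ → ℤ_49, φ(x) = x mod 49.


Kernel = preimage of identity
ker(φ) = {x ∈ ℤ : x ≡ 0 (mod 49)} = 49ℤ = {0, ±49, ±98, ...}

ker(φ) = 49ℤ


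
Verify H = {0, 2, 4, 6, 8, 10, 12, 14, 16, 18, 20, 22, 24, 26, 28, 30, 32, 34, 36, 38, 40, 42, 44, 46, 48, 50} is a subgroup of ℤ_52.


Subgroup test for H = {0, 2, 4, 6, 8, 10, 12, 14, 16, 18, 20, 22, 24, 26, 28, 30, 32, 34, 36, 38, 40, 42, 44, 46, 48, 50} in (ℤ_52, +):
(1) 0 ∈ H? Yes
(2) Closure: for all a,b ∈ H, (a+b) mod 52 ∈ H? Yes
(3) Inverses: for all a ∈ H, -a mod 52 ∈ H? Yes

Yes, H is a subgroup of ℤ_52


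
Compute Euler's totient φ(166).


Factor n: 166 = 2 × 83
φ(n) = n · ∏(1 - 1/p) over distinct primes p | n
φ(166) = 166 · (1 - 1/2) · (1 - 1/83) = 82

φ(166) = 82


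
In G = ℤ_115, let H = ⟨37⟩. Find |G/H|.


|⟨37⟩| = n / gcd(37, 115) = 115 / 1 = 115
H is normal (ℤ_115 is abelian).
|G/H| = |G| / |H| = 115 / 115 = 1

|G/H| = 1


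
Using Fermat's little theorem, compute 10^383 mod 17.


Fermat's little theorem: if p is prime and gcd(a,p)=1, then a^(p-1) ≡ 1 (mod p)
p = 17 is prime, gcd(10,17) = 1
Reduce exponent: 383 mod 16 = 15
So 10^383 ≡ 10^15 (mod 17)
10^15 mod 17 = 12

10^383 ≡ 12 (mod 17)


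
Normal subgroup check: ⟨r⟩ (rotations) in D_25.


H = ⟨r⟩ (rotations) in D_25
The rotation subgroup ⟨r⟩ has index 2 in D_25, so it is normal

Yes, normal subgroup


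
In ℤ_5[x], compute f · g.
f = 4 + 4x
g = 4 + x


Expand and collect like terms; reduce coefficients mod 5:
x^0: 4·4 = 16 ≡ 1 (mod 5)
x^1: 4·1 + 4·4 = 20 ≡ 0 (mod 5)
x^2: 4·1 = 4 ≡ 4 (mod 5)
Result: 1 + 4x^2

f · g = 1 + 4x^2


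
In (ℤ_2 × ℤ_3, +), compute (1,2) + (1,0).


Operation: componentwise addition mod (2, 3)
(1,2) + (1,0) = ((a₁+b₁) mod 2, (a₂+b₂) mod 3) with a = (1,2), b = (1,0)

(1,2) + (1,0) = (0,2)


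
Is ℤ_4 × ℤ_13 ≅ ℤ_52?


Comparing ℤ_4 × ℤ_13 and ℤ_52:
gcd(4,13) = 1, so ℤ_4 × ℤ_13 ≅ ℤ_52 (CRT)

Yes, ℤ_4 × ℤ_13 ≅ ℤ_52


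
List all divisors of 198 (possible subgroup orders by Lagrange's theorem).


Lagrange's theorem: |H| divides |G|
|G| = 198
Divisors of 198: 1, 2, 3, 6, 9, 11, 18, 22, 33, 66, 99, 198

Possible subgroup orders: {1, 2, 3, 6, 9, 11, 18, 22, 33, 66, 99, 198}


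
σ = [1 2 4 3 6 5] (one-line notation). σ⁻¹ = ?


To find σ⁻¹, swap domain and range:
σ(1) = 1 → σ⁻¹(1) = 1
σ(2) = 2 → σ⁻¹(2) = 2
σ(3) = 4 → σ⁻¹(4) = 3
σ(4) = 3 → σ⁻¹(3) = 4
σ(5) = 6 → σ⁻¹(6) = 5
σ(6) = 5 → σ⁻¹(5) = 6

σ⁻¹ = [1 2 4 3 6 5]


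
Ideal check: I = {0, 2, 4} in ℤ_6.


Check ideal conditions for I = {0, 2, 4} in ℤ_6:
(1) I is an additive subgroup? Yes
(2) For r ∈ ℤ_6 and a ∈ I: r·a ∈ I? Yes

Yes, I is an ideal of ℤ_6


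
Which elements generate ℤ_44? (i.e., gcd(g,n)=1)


g generates ℤ_n iff gcd(g,n) = 1
Prime factors of 44: 2, 11
Generators are g ∈ {1,...,43} not divisible by any of these primes.
Generators: {1, 3, 5, 7, 9, 13, 15, 17, 19, 21, 23, 25, 27, 29, 31, 35, 37, 39, 41, 43}
Number of generators = φ(44) = 20

Generators of ℤ_44 = {1, 3, 5, 7, 9, 13, 15, 17, 19, 21, 23, 25, 27, 29, 31, 35, 37, 39, 41, 43}


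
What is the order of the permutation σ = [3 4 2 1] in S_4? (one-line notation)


Cycle decomposition: (1 3 2 4)
Cycle lengths: 4
Order = lcm(4) = 4

ord(σ) = 4


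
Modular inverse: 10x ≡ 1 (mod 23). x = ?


Use the extended Euclidean algorithm to write 1 = 10·s + 23·t; then s mod 23 is the inverse.
Euclidean algorithm:
  10 = 0·23 + 10
  23 = 2·10 + 3
  10 = 3·3 + 1
  3 = 3·1 + 0
gcd(10,23) = 1
Back-substitution gives: 10·(7) + 23·(-3) = 1
So 10⁻¹ ≡ 7 ≡ 7 (mod 23)
Check: 10 × 7 = 70 ≡ 1 (mod 23) ✓

10⁻¹ ≡ 7 (mod 23)


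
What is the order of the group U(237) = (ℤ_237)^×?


U(n) is the group of units mod n; |U(n)| = φ(n)
|U(237)| = φ(237) = 156

|U(237) = (ℤ_237)^×| = 156


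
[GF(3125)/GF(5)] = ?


GF(3125) = GF(5^5), so the extension degree is 5

[GF(3125)/GF(5)] = 5


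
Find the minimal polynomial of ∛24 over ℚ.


∛24 satisfies x³ - 24 = 0, irreducible over ℚ (no rational root; 24 is not a perfect cube)

Minimal polynomial: x³ - 24


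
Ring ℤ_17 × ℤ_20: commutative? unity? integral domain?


Direct product ring; commutative with unity (1,1); but (1,0)·(0,1) = (0,0) gives zero divisors, so not an integral domain
Commutative: Yes
Integral domain: No
Has unity: Yes

ℤ_17 × ℤ_20: Commutative=Yes, Unity=Yes


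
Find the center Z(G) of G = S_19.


Z(G) = {g ∈ G | gx = xg for all x ∈ G}
S_n is non-abelian for n ≥ 3; Z(S_19) is trivial

Z(S_19) = {e}


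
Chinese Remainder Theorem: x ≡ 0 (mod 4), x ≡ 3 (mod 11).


m₁ = 4, m₂ = 11, gcd = 1, so CRT applies. M = m₁·m₂ = 44
Let M₁ = M/m₁ = 11, M₂ = M/m₂ = 4
Find y₁ ≡ M₁⁻¹ (mod m₁): 11⁻¹ ≡ 3 (mod 4)
Find y₂ ≡ M₂⁻¹ (mod m₂): 4⁻¹ ≡ 3 (mod 11)
x = a₁·M₁·y₁ + a₂·M₂·y₂ = 0·11·3 + 3·4·3 = 36
Reduce mod 44: x ≡ 36
Check: 36 mod 4 = 0 ✓, 36 mod 11 = 3 ✓

x ≡ 36 (mod 44)


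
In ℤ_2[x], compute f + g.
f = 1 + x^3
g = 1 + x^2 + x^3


Add coefficients mod 2:
x^0: 1 + 1 = 0 (mod 2)
x^1: 0 + 0 = 0 (mod 2)
x^2: 0 + 1 = 1 (mod 2)
x^3: 1 + 1 = 0 (mod 2)
Result: x^2

f + g = x^2


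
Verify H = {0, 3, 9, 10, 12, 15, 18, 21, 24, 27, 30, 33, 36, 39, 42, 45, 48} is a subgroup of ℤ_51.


Subgroup test for H = {0, 3, 9, 10, 12, 15, 18, 21, 24, 27, 30, 33, 36, 39, 42, 45, 48} in (ℤ_51, +):
(1) 0 ∈ H? Yes
(2) Closure: for all a,b ∈ H, (a+b) mod 51 ∈ H? No  [counterexample: 3 + 3 = 6 ∉ H]
(3) Inverses: for all a ∈ H, -a mod 51 ∈ H? No

No, H is not a subgroup of ℤ_51


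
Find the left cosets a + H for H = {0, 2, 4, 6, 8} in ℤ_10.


H = {0, 2, 4, 6, 8}, |H| = 5
Number of cosets = |G|/|H| = 10/5 = 2
0 + H = {0, 2, 4, 6, 8}
1 + H = {1, 3, 5, 7, 9}

Cosets: 0+H={0,2,4,6,8}; 1+H={1,3,5,7,9}


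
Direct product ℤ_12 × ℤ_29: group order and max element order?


|ℤ_12 × ℤ_29| = 12 × 29 = 348
Max element order = lcm(12,29) = 348
Cyclic? Yes (gcd=1)

|ℤ_12×ℤ_29| = 348, max element order = 348


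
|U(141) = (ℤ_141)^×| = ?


U(n) is the group of units mod n; |U(n)| = φ(n)
|U(141)| = φ(141) = 92

|U(141) = (ℤ_141)^×| = 92
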